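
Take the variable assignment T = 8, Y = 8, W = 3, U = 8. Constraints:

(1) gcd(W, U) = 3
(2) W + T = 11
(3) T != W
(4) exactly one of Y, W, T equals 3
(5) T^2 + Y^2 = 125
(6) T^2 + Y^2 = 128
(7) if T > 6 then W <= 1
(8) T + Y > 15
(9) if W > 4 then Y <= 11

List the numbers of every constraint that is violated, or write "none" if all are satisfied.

(1) gcd(3, 8) = 1, not 3 — violated.
(2) W + T = 3 + 8 = 11 — satisfied.
(3) T = 8, W = 3; distinct — satisfied.
(4) Y=8, W=3, T=8; 1 of them equals 3 — satisfied.
(5) T^2 + Y^2 = 8^2 + 8^2 = 64 + 64 = 128, not 125 — violated.
(6) T^2 + Y^2 = 8^2 + 8^2 = 64 + 64 = 128 — satisfied.
(7) T = 8 > 6, so we need W ≤ 1; but W = 3 > 1 — violated.
(8) T + Y = 8 + 8 = 16; 16 > 15 — satisfied.
(9) W = 3, not > 4; antecedent false, conditional vacuously true — satisfied.

Violated: 1, 5, 7.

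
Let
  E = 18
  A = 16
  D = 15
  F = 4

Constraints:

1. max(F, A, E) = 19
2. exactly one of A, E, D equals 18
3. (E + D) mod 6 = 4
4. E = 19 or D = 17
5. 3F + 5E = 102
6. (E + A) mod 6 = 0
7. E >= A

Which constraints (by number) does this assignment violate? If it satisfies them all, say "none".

1. max(4, 16, 18) = 18, not 19 — violated.
2. A=16, E=18, D=15; 1 of them equals 18 — satisfied.
3. E + D = 33; 33 mod 6 = 3, not 4 — violated.
4. E = 18 ≠ 19 and D = 15 ≠ 17; both disjuncts false — violated.
5. 3F + 5E = 3(4) + 5(18) = 102 — satisfied.
6. E + A = 34; 34 mod 6 = 4, not 0 — violated.
7. E = 18, A = 16; 18 ≥ 16 — satisfied.

Constraints 1, 3, 4, and 6 are violated.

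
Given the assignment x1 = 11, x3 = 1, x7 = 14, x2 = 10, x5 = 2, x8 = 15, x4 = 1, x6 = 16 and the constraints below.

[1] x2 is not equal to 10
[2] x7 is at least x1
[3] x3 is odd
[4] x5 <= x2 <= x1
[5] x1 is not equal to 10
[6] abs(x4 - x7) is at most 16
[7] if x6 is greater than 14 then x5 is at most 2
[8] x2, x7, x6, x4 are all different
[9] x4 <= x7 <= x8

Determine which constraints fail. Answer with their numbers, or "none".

Constraint 1 does not hold.

[1] x2 = 10, but 10 is required to differ — does not hold.
[2] x7 = 14, x1 = 11; 14 ≥ 11 — holds.
[3] x3 = 1 is odd — holds.
[4] values 2 <= 10 <= 11 — holds.
[5] x1 = 11, and 11 ≠ 10 — holds.
[6] abs(1 - 14) = 13; 13 ≤ 16 — holds.
[7] x6 = 16 > 14, so we need x5 ≤ 2; x5 = 2 ≤ 2 — holds.
[8] values 10, 14, 16, 1 are pairwise distinct — holds.
[9] values 1 <= 14 <= 15 — holds.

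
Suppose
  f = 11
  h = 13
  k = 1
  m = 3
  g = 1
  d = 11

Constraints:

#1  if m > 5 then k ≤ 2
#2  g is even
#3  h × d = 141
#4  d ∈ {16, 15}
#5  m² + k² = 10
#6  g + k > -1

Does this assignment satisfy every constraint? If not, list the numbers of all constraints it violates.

#1 m = 3, not > 5; antecedent false, conditional vacuously true  holds
#2 g = 1 is odd  fails
#3 h × d = 13 × 11 = 143, not 141  fails
#4 d = 11 is not in {16, 15}  fails
#5 m² + k² = 3² + 1² = 9 + 1 = 10  holds
#6 g + k = 1 + 1 = 2; 2 > -1  holds

Constraints 2, 3, and 4 do not hold.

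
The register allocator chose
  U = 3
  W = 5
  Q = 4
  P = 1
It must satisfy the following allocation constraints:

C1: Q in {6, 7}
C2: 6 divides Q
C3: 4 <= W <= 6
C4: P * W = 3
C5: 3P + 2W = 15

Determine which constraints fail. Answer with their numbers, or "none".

The assignment fails constraints 1, 2, 4, 5.

C1: Q = 4 is not in {6, 7}  false
C2: 4 = 6*0 + 4, so 6 does not divide 4  false
C3: W = 5 lies in [4, 6]  true
C4: P * W = 1 * 5 = 5, not 3  false
C5: 3P + 2W = 3(1) + 2(5) = 13, not 15  false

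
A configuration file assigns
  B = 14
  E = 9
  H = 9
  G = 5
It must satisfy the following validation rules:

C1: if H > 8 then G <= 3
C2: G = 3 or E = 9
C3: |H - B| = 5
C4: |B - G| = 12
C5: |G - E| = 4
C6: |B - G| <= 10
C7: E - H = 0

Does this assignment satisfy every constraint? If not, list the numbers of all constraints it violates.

Constraints 1, 4 do not hold.

C1: H = 9 > 8, so we need G ≤ 3; but G = 5 > 3  fails
C2: G = 5 ≠ 3, but E = 9 = 9 (second disjunct)  holds
C3: |9 - 14| = 5  holds
C4: |14 - 5| = 9, not 12  fails
C5: |5 - 9| = 4  holds
C6: |14 - 5| = 9; 9 ≤ 10  holds
C7: E - H = 9 - 9 = 0  holds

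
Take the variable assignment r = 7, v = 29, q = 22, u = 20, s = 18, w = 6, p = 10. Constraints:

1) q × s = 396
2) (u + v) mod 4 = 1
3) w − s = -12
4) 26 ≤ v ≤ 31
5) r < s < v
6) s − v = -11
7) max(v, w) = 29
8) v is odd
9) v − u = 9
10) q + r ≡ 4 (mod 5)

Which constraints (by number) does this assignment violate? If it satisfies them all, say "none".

1) q × s = 22 × 18 = 396 — holds.
2) u + v = 49; 49 mod 4 = 1 — holds.
3) w − s = 6 − 18 = -12 — holds.
4) v = 29 lies in [26, 31] — holds.
5) values 7 < 18 < 29 — holds.
6) s − v = 18 − 29 = -11 — holds.
7) max(29, 6) = 29 — holds.
8) v = 29 is odd — holds.
9) v − u = 29 − 20 = 9 — holds.
10) q + r = 29; 29 mod 5 = 4 — holds.

Yes — all constraints hold.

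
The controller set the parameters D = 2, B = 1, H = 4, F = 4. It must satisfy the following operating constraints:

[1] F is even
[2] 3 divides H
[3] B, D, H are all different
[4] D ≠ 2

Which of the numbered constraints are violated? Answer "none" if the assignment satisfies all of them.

No — constraints 2 and 4 are not satisfied.

[1] F = 4 is even — holds.
[2] 4 = 3×1 + 1, so 3 does not divide 4 — fails.
[3] values 1, 2, 4 are pairwise distinct — holds.
[4] D = 2, but 2 is required to differ — fails.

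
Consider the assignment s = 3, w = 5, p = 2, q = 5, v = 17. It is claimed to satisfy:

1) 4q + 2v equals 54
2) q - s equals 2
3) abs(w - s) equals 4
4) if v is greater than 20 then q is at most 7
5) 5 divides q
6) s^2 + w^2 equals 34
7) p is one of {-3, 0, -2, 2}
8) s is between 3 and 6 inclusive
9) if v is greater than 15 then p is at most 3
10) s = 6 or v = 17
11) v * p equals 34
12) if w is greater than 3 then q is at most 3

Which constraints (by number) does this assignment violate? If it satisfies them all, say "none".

1) 4q + 2v = 4(5) + 2(17) = 54 — OK.
2) q - s = 5 - 3 = 2 — OK.
3) abs(5 - 3) = 2, not 4 — violated.
4) v = 17, not > 20; antecedent false, conditional vacuously true — OK.
5) 5 / 5 = 1, so 5 divides 5 — OK.
6) s^2 + w^2 = 3^2 + 5^2 = 9 + 25 = 34 — OK.
7) p = 2 is in {-3, 0, -2, 2} — OK.
8) s = 3 lies in [3, 6] — OK.
9) v = 17 > 15, so we need p ≤ 3; p = 2 ≤ 3 — OK.
10) s = 3 ≠ 6, but v = 17 = 17 (second disjunct) — OK.
11) v * p = 17 * 2 = 34 — OK.
12) w = 5 > 3, so we need q ≤ 3; but q = 5 > 3 — violated.

Violated: 3, 12.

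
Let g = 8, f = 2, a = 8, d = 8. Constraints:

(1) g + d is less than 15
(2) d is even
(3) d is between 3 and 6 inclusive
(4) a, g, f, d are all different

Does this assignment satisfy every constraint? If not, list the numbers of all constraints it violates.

(1) g + d = 8 + 8 = 16; 16 ≥ 15, bound 15 not met  FAIL
(2) d = 8 is even  OK
(3) d = 8 is outside [3, 6]  FAIL
(4) a = g = 8, not all different  FAIL

The assignment fails constraints 1, 3, and 4.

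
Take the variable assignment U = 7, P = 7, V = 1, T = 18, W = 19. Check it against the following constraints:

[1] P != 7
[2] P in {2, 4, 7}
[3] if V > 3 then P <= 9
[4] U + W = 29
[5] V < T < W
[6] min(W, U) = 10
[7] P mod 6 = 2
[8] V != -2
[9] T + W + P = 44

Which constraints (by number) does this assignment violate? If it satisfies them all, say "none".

Constraints 1, 4, 6, and 7 are violated.

[1] P = 7, but 7 is required to differ  ✘
[2] P = 7 is in {2, 4, 7}  ✔
[3] V = 1, not > 3; antecedent false, conditional vacuously true  ✔
[4] U + W = 7 + 19 = 26, not 29  ✘
[5] values 1 < 18 < 19  ✔
[6] min(19, 7) = 7, not 10  ✘
[7] 7 mod 6 = 1, not 2  ✘
[8] V = 1, and 1 ≠ -2  ✔
[9] T + W + P = 18 + 19 + 7 = 44  ✔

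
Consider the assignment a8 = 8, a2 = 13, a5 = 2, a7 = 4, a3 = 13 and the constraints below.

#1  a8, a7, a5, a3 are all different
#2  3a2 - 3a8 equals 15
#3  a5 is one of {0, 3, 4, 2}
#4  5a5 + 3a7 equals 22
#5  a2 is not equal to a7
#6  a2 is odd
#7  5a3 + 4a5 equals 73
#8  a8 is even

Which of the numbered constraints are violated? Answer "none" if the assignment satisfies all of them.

No violations.

#1 values 8, 4, 2, 13 are pairwise distinct — holds.
#2 3a2 - 3a8 = 3(13) - 3(8) = 15 — holds.
#3 a5 = 2 is in {0, 3, 4, 2} — holds.
#4 5a5 + 3a7 = 5(2) + 3(4) = 22 — holds.
#5 a2 = 13, a7 = 4; distinct — holds.
#6 a2 = 13 is odd — holds.
#7 5a3 + 4a5 = 5(13) + 4(2) = 73 — holds.
#8 a8 = 8 is even — holds.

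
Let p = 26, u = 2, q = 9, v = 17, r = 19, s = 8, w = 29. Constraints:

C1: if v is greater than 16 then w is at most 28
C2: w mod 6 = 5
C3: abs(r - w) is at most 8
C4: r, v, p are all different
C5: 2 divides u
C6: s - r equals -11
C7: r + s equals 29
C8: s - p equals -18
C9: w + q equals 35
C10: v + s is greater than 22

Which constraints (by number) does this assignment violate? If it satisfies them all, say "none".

No — constraints 1, 3, 7, and 9 are not satisfied.

C1: v = 17 > 16, so we need w ≤ 28; but w = 29 > 28  fails
C2: 29 mod 6 = 5  holds
C3: abs(19 - 29) = 10; 10 > 8, exceeds bound 8  fails
C4: values 19, 17, 26 are pairwise distinct  holds
C5: 2 / 2 = 1, so 2 divides 2  holds
C6: s - r = 8 - 19 = -11  holds
C7: r + s = 19 + 8 = 27, not 29  fails
C8: s - p = 8 - 26 = -18  holds
C9: w + q = 29 + 9 = 38, not 35  fails
C10: v + s = 17 + 8 = 25; 25 > 22  holds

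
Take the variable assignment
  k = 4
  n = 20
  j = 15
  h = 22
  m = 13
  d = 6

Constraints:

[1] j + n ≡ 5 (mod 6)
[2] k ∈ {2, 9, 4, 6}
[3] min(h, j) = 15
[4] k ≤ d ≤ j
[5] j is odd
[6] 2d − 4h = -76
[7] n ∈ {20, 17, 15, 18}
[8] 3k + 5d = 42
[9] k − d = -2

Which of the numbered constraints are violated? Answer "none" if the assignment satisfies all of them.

[1] j + n = 35; 35 mod 6 = 5  holds
[2] k = 4 is in {2, 9, 4, 6}  holds
[3] min(22, 15) = 15  holds
[4] values 4 ≤ 6 ≤ 15  holds
[5] j = 15 is odd  holds
[6] 2d − 4h = 2(6) − 4(22) = -76  holds
[7] n = 20 is in {20, 17, 15, 18}  holds
[8] 3k + 5d = 3(4) + 5(6) = 42  holds
[9] k − d = 4 − 6 = -2  holds

The assignment satisfies every constraint.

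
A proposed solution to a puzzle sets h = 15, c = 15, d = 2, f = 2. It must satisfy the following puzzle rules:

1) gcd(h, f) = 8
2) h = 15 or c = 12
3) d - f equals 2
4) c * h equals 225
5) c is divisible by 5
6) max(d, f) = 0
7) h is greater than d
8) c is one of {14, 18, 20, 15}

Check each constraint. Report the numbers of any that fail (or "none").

No — constraints 1, 3, 6 are not satisfied.

1) gcd(15, 2) = 1, not 8  FAIL
2) h = 15 = 15 (first disjunct)  OK
3) d - f = 2 - 2 = 0, not 2  FAIL
4) c * h = 15 * 15 = 225  OK
5) 15 / 5 = 3, so 5 divides 15  OK
6) max(2, 2) = 2, not 0  FAIL
7) h = 15, d = 2; 15 > 2  OK
8) c = 15 is in {14, 18, 20, 15}  OK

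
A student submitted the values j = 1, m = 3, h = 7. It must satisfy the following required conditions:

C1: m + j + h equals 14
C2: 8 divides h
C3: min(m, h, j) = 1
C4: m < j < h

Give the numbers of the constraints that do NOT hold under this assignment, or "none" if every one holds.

C1: m + j + h = 3 + 1 + 7 = 11, not 14 — violated.
C2: 7 = 8*0 + 7, so 8 does not divide 7 — violated.
C3: min(3, 7, 1) = 1 — satisfied.
C4: values 3, 1, 7; m = 3 is not < j = 1 — violated.

Constraints 1, 2, 4 are violated.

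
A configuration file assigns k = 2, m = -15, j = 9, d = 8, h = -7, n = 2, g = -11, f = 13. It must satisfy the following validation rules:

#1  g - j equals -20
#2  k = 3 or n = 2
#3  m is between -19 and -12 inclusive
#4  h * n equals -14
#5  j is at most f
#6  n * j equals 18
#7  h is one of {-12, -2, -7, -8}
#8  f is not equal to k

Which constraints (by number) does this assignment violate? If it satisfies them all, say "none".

Yes — all constraints hold.

#1 g - j = -11 - 9 = -20 — holds.
#2 k = 2 ≠ 3, but n = 2 = 2 (second disjunct) — holds.
#3 m = -15 lies in [-19, -12] — holds.
#4 h * n = -7 * 2 = -14 — holds.
#5 j = 9, f = 13; 9 ≤ 13 — holds.
#6 n * j = 2 * 9 = 18 — holds.
#7 h = -7 is in {-12, -2, -7, -8} — holds.
#8 f = 13, k = 2; distinct — holds.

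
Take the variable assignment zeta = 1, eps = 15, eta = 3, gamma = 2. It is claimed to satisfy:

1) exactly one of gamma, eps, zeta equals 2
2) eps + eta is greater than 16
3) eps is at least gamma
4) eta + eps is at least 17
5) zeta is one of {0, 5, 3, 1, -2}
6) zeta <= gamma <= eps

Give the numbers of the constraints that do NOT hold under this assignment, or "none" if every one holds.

The assignment satisfies every constraint.

1) gamma=2, eps=15, zeta=1; 1 of them equals 2  holds
2) eps + eta = 15 + 3 = 18; 18 > 16  holds
3) eps = 15, gamma = 2; 15 ≥ 2  holds
4) eta + eps = 3 + 15 = 18; 18 ≥ 17  holds
5) zeta = 1 is in {0, 5, 3, 1, -2}  holds
6) values 1 <= 2 <= 15  holds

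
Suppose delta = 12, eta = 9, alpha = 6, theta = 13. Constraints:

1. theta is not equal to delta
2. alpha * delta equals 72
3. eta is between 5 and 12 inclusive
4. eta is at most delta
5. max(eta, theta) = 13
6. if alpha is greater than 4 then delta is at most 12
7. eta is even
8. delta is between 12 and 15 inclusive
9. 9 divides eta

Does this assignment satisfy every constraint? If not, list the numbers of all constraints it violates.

Constraint 7 does not hold.

1. theta = 13, delta = 12; distinct — satisfied.
2. alpha * delta = 6 * 12 = 72 — satisfied.
3. eta = 9 lies in [5, 12] — satisfied.
4. eta = 9, delta = 12; 9 ≤ 12 — satisfied.
5. max(9, 13) = 13 — satisfied.
6. alpha = 6 > 4, so we need delta ≤ 12; delta = 12 ≤ 12 — satisfied.
7. eta = 9 is odd — violated.
8. delta = 12 lies in [12, 15] — satisfied.
9. 9 / 9 = 1, so 9 divides 9 — satisfied.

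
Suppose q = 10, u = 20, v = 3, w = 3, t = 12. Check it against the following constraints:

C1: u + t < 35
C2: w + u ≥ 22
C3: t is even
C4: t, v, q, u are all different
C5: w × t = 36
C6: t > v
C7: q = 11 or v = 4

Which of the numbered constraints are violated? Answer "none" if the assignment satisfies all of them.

C1: u + t = 20 + 12 = 32; 32 < 35 — holds.
C2: w + u = 3 + 20 = 23; 23 ≥ 22 — holds.
C3: t = 12 is even — holds.
C4: values 12, 3, 10, 20 are pairwise distinct — holds.
C5: w × t = 3 × 12 = 36 — holds.
C6: t = 12, v = 3; 12 > 3 — holds.
C7: q = 10 ≠ 11 and v = 3 ≠ 4; both disjuncts false — does not hold.

Constraint 7 is violated.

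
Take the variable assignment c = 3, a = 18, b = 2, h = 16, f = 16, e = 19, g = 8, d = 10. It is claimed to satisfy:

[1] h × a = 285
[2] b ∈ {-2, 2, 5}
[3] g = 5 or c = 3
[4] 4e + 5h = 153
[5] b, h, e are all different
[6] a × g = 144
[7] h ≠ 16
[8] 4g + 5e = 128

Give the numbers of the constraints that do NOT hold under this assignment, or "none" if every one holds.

Violated: 1, 4, 7, 8.

[1] h × a = 16 × 18 = 288, not 285  ✘
[2] b = 2 is in {-2, 2, 5}  ✔
[3] g = 8 ≠ 5, but c = 3 = 3 (second disjunct)  ✔
[4] 4e + 5h = 4(19) + 5(16) = 156, not 153  ✘
[5] values 2, 16, 19 are pairwise distinct  ✔
[6] a × g = 18 × 8 = 144  ✔
[7] h = 16, but 16 is required to differ  ✘
[8] 4g + 5e = 4(8) + 5(19) = 127, not 128  ✘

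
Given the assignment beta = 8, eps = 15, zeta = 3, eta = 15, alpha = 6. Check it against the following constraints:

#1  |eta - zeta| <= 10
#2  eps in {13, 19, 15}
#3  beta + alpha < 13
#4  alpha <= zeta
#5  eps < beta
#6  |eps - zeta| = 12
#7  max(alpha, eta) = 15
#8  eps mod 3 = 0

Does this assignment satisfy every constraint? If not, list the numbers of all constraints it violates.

Violated: 1, 3, 4, 5.

#1 |15 - 3| = 12; 12 > 10, exceeds bound 10 — violated.
#2 eps = 15 is in {13, 19, 15} — satisfied.
#3 beta + alpha = 8 + 6 = 14; 14 ≥ 13, bound 13 not met — violated.
#4 alpha = 6, zeta = 3; 6 > 3 (want ≤) — violated.
#5 eps = 15, beta = 8; 15 ≥ 8 (want <) — violated.
#6 |15 - 3| = 12 — satisfied.
#7 max(6, 15) = 15 — satisfied.
#8 15 mod 3 = 0 — satisfied.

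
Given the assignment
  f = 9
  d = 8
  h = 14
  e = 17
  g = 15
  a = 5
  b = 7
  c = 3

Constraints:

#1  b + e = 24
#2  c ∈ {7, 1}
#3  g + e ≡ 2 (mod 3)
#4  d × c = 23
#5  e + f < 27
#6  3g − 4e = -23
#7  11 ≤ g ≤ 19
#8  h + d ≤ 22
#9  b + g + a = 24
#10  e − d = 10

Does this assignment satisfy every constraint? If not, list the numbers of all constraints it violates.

#1 b + e = 7 + 17 = 24  OK
#2 c = 3 is not in {7, 1}  FAIL
#3 g + e = 32; 32 mod 3 = 2  OK
#4 d × c = 8 × 3 = 24, not 23  FAIL
#5 e + f = 17 + 9 = 26; 26 < 27  OK
#6 3g − 4e = 3(15) − 4(17) = -23  OK
#7 g = 15 lies in [11, 19]  OK
#8 h + d = 14 + 8 = 22; 22 ≤ 22  OK
#9 b + g + a = 7 + 15 + 5 = 27, not 24  FAIL
#10 e − d = 17 − 8 = 9, not 10  FAIL

No — constraints 2, 4, 9, and 10 are not satisfied.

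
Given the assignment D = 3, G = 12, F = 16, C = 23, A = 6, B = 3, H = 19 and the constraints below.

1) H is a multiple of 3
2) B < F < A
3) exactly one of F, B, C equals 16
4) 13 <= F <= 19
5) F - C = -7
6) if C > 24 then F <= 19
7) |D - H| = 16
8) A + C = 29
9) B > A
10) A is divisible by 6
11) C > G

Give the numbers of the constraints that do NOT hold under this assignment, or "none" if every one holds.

1) 19 = 3*6 + 1, so 3 does not divide 19 — violated.
2) values 3, 16, 6; F = 16 is not < A = 6 — violated.
3) F=16, B=3, C=23; 1 of them equals 16 — satisfied.
4) F = 16 lies in [13, 19] — satisfied.
5) F - C = 16 - 23 = -7 — satisfied.
6) C = 23, not > 24; antecedent false, conditional vacuously true — satisfied.
7) |3 - 19| = 16 — satisfied.
8) A + C = 6 + 23 = 29 — satisfied.
9) B = 3, A = 6; 3 ≤ 6 (want >) — violated.
10) 6 / 6 = 1, so 6 divides 6 — satisfied.
11) C = 23, G = 12; 23 > 12 — satisfied.

Violated: 1, 2, 9.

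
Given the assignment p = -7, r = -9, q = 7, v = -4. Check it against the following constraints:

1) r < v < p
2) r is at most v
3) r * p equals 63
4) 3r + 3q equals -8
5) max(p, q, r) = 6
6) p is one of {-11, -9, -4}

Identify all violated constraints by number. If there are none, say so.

No — constraints 1, 4, 5, and 6 are not satisfied.

1) values -9, -4, -7; v = -4 is not < p = -7 — violated.
2) r = -9, v = -4; -9 ≤ -4 — satisfied.
3) r * p = -9 * (-7) = 63 — satisfied.
4) 3r + 3q = 3(-9) + 3(7) = -6, not -8 — violated.
5) max(-7, 7, -9) = 7, not 6 — violated.
6) p = -7 is not in {-11, -9, -4} — violated.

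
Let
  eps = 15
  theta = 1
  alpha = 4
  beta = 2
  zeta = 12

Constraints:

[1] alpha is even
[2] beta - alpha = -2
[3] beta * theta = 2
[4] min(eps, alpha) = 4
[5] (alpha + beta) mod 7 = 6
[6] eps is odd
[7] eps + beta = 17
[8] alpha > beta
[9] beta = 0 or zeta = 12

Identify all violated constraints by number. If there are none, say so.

No violations.

[1] alpha = 4 is even — satisfied.
[2] beta - alpha = 2 - 4 = -2 — satisfied.
[3] beta * theta = 2 * 1 = 2 — satisfied.
[4] min(15, 4) = 4 — satisfied.
[5] alpha + beta = 6; 6 mod 7 = 6 — satisfied.
[6] eps = 15 is odd — satisfied.
[7] eps + beta = 15 + 2 = 17 — satisfied.
[8] alpha = 4, beta = 2; 4 > 2 — satisfied.
[9] beta = 2 ≠ 0, but zeta = 12 = 12 (second disjunct) — satisfied.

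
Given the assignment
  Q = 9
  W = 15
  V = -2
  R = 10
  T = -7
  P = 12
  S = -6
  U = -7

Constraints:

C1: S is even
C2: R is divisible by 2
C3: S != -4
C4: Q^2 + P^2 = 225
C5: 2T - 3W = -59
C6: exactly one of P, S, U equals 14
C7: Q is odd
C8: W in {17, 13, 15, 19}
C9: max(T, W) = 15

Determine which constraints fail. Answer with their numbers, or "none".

The assignment fails constraint 6.

C1: S = -6 is even — holds.
C2: 10 / 2 = 5, so 2 divides 10 — holds.
C3: S = -6, and -6 ≠ -4 — holds.
C4: Q^2 + P^2 = 9^2 + 12^2 = 81 + 144 = 225 — holds.
C5: 2T - 3W = 2(-7) - 3(15) = -59 — holds.
C6: P=12, S=-6, U=-7; 0 of them equal 14, not exactly one — does not hold.
C7: Q = 9 is odd — holds.
C8: W = 15 is in {17, 13, 15, 19} — holds.
C9: max(-7, 15) = 15 — holds.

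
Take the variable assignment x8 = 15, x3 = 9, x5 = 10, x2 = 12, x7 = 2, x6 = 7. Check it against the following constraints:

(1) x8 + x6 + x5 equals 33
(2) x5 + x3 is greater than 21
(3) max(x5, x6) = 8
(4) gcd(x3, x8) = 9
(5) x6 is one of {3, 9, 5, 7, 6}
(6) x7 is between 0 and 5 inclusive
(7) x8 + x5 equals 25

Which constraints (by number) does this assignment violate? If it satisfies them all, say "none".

(1) x8 + x6 + x5 = 15 + 7 + 10 = 32, not 33  false
(2) x5 + x3 = 10 + 9 = 19; 19 ≤ 21, bound 21 not met  false
(3) max(10, 7) = 10, not 8  false
(4) gcd(9, 15) = 3, not 9  false
(5) x6 = 7 is in {3, 9, 5, 7, 6}  true
(6) x7 = 2 lies in [0, 5]  true
(7) x8 + x5 = 15 + 10 = 25  true

No — constraints 1, 2, 3, 4 are not satisfied.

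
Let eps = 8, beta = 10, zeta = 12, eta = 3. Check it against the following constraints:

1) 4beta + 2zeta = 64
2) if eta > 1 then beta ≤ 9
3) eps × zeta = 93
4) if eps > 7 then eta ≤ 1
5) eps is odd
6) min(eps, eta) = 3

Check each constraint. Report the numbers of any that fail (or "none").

The assignment fails constraints 2, 3, 4, 5.

1) 4beta + 2zeta = 4(10) + 2(12) = 64  ✓
2) eta = 3 > 1, so we need beta ≤ 9; but beta = 10 > 9  ✗
3) eps × zeta = 8 × 12 = 96, not 93  ✗
4) eps = 8 > 7, so we need eta ≤ 1; but eta = 3 > 1  ✗
5) eps = 8 is even  ✗
6) min(8, 3) = 3  ✓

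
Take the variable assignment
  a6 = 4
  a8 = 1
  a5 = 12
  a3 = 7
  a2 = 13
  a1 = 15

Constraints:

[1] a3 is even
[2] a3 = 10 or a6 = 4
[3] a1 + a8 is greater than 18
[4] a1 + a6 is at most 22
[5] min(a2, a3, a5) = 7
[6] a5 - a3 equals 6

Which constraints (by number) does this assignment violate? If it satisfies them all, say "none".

Constraints 1, 3, and 6 do not hold.

[1] a3 = 7 is odd — violated.
[2] a3 = 7 ≠ 10, but a6 = 4 = 4 (second disjunct) — OK.
[3] a1 + a8 = 15 + 1 = 16; 16 ≤ 18, bound 18 not met — violated.
[4] a1 + a6 = 15 + 4 = 19; 19 ≤ 22 — OK.
[5] min(13, 7, 12) = 7 — OK.
[6] a5 - a3 = 12 - 7 = 5, not 6 — violated.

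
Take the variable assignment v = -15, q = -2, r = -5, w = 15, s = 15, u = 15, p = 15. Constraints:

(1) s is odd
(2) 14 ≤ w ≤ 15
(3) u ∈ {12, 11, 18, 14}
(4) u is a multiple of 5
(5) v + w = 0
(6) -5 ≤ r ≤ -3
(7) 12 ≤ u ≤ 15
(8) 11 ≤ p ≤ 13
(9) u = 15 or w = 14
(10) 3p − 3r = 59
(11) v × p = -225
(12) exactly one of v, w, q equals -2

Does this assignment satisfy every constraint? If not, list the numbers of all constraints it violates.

No — constraints 3, 8, and 10 are not satisfied.

(1) s = 15 is odd  ✓
(2) w = 15 lies in [14, 15]  ✓
(3) u = 15 is not in {12, 11, 18, 14}  ✗
(4) 15 / 5 = 3, so 5 divides 15  ✓
(5) v + w = -15 + 15 = 0  ✓
(6) r = -5 lies in [-5, -3]  ✓
(7) u = 15 lies in [12, 15]  ✓
(8) p = 15 is outside [11, 13]  ✗
(9) u = 15 = 15 (first disjunct)  ✓
(10) 3p − 3r = 3(15) − 3(-5) = 60, not 59  ✗
(11) v × p = -15 × 15 = -225  ✓
(12) v=-15, w=15, q=-2; 1 of them equals -2  ✓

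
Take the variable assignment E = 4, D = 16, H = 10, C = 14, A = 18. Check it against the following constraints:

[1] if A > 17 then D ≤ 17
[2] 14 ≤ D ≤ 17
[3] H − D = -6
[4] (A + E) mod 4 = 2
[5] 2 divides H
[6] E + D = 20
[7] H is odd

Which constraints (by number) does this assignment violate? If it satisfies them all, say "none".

[1] A = 18 > 17, so we need D ≤ 17; D = 16 ≤ 17  true
[2] D = 16 lies in [14, 17]  true
[3] H − D = 10 − 16 = -6  true
[4] A + E = 22; 22 mod 4 = 2  true
[5] 10 / 2 = 5, so 2 divides 10  true
[6] E + D = 4 + 16 = 20  true
[7] H = 10 is even  false

Constraint 7 is violated.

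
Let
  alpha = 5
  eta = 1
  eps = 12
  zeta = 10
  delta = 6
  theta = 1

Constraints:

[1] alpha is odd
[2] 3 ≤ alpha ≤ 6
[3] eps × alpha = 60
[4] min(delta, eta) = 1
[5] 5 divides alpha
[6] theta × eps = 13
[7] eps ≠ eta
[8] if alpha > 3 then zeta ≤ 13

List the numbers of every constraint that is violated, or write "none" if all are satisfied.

[1] alpha = 5 is odd  OK
[2] alpha = 5 lies in [3, 6]  OK
[3] eps × alpha = 12 × 5 = 60  OK
[4] min(6, 1) = 1  OK
[5] 5 / 5 = 1, so 5 divides 5  OK
[6] theta × eps = 1 × 12 = 12, not 13  FAIL
[7] eps = 12, eta = 1; distinct  OK
[8] alpha = 5 > 3, so we need zeta ≤ 13; zeta = 10 ≤ 13  OK

The assignment fails constraint 6.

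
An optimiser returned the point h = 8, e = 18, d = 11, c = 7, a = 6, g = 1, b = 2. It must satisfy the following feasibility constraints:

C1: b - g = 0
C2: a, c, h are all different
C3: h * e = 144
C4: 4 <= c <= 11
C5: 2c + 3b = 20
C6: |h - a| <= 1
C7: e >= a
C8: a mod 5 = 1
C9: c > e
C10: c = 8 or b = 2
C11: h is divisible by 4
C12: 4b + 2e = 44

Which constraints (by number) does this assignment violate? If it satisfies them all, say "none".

No — constraints 1, 6, and 9 are not satisfied.

C1: b - g = 2 - 1 = 1, not 0 — fails.
C2: values 6, 7, 8 are pairwise distinct — holds.
C3: h * e = 8 * 18 = 144 — holds.
C4: c = 7 lies in [4, 11] — holds.
C5: 2c + 3b = 2(7) + 3(2) = 20 — holds.
C6: |8 - 6| = 2; 2 > 1, exceeds bound 1 — fails.
C7: e = 18, a = 6; 18 ≥ 6 — holds.
C8: 6 mod 5 = 1 — holds.
C9: c = 7, e = 18; 7 ≤ 18 (want >) — fails.
C10: c = 7 ≠ 8, but b = 2 = 2 (second disjunct) — holds.
C11: 8 / 4 = 2, so 4 divides 8 — holds.
C12: 4b + 2e = 4(2) + 2(18) = 44 — holds.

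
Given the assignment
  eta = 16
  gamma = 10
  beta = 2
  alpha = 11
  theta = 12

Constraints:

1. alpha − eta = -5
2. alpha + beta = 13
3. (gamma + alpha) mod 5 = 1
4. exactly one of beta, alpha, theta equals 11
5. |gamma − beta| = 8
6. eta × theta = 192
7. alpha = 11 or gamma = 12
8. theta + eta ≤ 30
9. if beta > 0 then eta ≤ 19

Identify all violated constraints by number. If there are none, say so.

The assignment satisfies every constraint.

1. alpha − eta = 11 − 16 = -5 — holds.
2. alpha + beta = 11 + 2 = 13 — holds.
3. gamma + alpha = 21; 21 mod 5 = 1 — holds.
4. beta=2, alpha=11, theta=12; 1 of them equals 11 — holds.
5. |10 − 2| = 8 — holds.
6. eta × theta = 16 × 12 = 192 — holds.
7. alpha = 11 = 11 (first disjunct) — holds.
8. theta + eta = 12 + 16 = 28; 28 ≤ 30 — holds.
9. beta = 2 > 0, so we need eta ≤ 19; eta = 16 ≤ 19 — holds.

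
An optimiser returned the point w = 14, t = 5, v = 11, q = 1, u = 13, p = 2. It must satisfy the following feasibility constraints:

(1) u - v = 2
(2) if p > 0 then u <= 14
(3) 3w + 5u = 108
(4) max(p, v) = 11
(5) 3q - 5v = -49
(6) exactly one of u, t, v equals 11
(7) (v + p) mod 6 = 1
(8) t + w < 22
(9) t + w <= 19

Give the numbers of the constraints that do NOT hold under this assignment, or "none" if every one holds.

Constraints 3, 5 do not hold.

(1) u - v = 13 - 11 = 2 — OK.
(2) p = 2 > 0, so we need u ≤ 14; u = 13 ≤ 14 — OK.
(3) 3w + 5u = 3(14) + 5(13) = 107, not 108 — violated.
(4) max(2, 11) = 11 — OK.
(5) 3q - 5v = 3(1) - 5(11) = -52, not -49 — violated.
(6) u=13, t=5, v=11; 1 of them equals 11 — OK.
(7) v + p = 13; 13 mod 6 = 1 — OK.
(8) t + w = 5 + 14 = 19; 19 < 22 — OK.
(9) t + w = 5 + 14 = 19; 19 ≤ 19 — OK.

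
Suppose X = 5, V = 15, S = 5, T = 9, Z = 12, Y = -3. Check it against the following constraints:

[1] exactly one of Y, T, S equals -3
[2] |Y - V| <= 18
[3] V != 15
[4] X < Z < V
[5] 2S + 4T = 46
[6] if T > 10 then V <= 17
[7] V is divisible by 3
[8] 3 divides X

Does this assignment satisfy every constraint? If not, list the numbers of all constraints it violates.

The assignment fails constraints 3, 8.

[1] Y=-3, T=9, S=5; 1 of them equals -3 — holds.
[2] |-3 - 15| = 18; 18 ≤ 18 — holds.
[3] V = 15, but 15 is required to differ — fails.
[4] values 5 < 12 < 15 — holds.
[5] 2S + 4T = 2(5) + 4(9) = 46 — holds.
[6] T = 9, not > 10; antecedent false, conditional vacuously true — holds.
[7] 15 / 3 = 5, so 3 divides 15 — holds.
[8] 5 = 3*1 + 2, so 3 does not divide 5 — fails.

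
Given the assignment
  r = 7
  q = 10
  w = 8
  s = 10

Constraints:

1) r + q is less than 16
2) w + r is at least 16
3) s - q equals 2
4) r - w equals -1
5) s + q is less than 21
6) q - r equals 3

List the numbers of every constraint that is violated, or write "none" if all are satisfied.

1) r + q = 7 + 10 = 17; 17 ≥ 16, bound 16 not met  ✗
2) w + r = 8 + 7 = 15; 15 < 16, bound 16 not met  ✗
3) s - q = 10 - 10 = 0, not 2  ✗
4) r - w = 7 - 8 = -1  ✓
5) s + q = 10 + 10 = 20; 20 < 21  ✓
6) q - r = 10 - 7 = 3  ✓

No — constraints 1, 2, and 3 are not satisfied.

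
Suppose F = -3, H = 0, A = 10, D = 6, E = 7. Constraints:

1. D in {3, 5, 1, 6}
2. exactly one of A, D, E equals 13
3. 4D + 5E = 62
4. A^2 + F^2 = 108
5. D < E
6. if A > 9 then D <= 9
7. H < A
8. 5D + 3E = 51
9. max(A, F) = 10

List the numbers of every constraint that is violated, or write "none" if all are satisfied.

1. D = 6 is in {3, 5, 1, 6} — satisfied.
2. A=10, D=6, E=7; 0 of them equal 13, not exactly one — violated.
3. 4D + 5E = 4(6) + 5(7) = 59, not 62 — violated.
4. A^2 + F^2 = 10^2 + (-3)^2 = 100 + 9 = 109, not 108 — violated.
5. D = 6, E = 7; 6 < 7 — satisfied.
6. A = 10 > 9, so we need D ≤ 9; D = 6 ≤ 9 — satisfied.
7. H = 0, A = 10; 0 < 10 — satisfied.
8. 5D + 3E = 5(6) + 3(7) = 51 — satisfied.
9. max(10, -3) = 10 — satisfied.

No — constraints 2, 3, and 4 are not satisfied.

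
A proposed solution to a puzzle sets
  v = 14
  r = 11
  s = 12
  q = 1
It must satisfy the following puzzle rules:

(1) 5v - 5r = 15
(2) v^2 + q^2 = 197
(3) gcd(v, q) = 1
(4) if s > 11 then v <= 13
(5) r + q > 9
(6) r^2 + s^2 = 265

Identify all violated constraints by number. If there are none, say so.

No — constraint 4 is not satisfied.

(1) 5v - 5r = 5(14) - 5(11) = 15  OK
(2) v^2 + q^2 = 14^2 + 1^2 = 196 + 1 = 197  OK
(3) gcd(14, 1) = 1  OK
(4) s = 12 > 11, so we need v ≤ 13; but v = 14 > 13  FAIL
(5) r + q = 11 + 1 = 12; 12 > 9  OK
(6) r^2 + s^2 = 11^2 + 12^2 = 121 + 144 = 265  OK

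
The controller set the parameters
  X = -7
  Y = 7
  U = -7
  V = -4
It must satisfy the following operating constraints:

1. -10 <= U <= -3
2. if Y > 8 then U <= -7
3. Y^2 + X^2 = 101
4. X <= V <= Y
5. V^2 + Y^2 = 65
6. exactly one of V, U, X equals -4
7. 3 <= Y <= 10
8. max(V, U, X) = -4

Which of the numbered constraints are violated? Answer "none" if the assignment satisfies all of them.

No — constraint 3 is not satisfied.

1. U = -7 lies in [-10, -3] — satisfied.
2. Y = 7, not > 8; antecedent false, conditional vacuously true — satisfied.
3. Y^2 + X^2 = 7^2 + (-7)^2 = 49 + 49 = 98, not 101 — violated.
4. values -7 <= -4 <= 7 — satisfied.
5. V^2 + Y^2 = (-4)^2 + 7^2 = 16 + 49 = 65 — satisfied.
6. V=-4, U=-7, X=-7; 1 of them equals -4 — satisfied.
7. Y = 7 lies in [3, 10] — satisfied.
8. max(-4, -7, -7) = -4 — satisfied.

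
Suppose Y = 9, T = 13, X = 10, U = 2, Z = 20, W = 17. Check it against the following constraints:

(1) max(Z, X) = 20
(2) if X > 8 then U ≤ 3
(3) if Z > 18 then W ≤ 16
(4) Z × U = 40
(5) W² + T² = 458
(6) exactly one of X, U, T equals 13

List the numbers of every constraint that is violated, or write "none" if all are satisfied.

(1) max(20, 10) = 20  ✓
(2) X = 10 > 8, so we need U ≤ 3; U = 2 ≤ 3  ✓
(3) Z = 20 > 18, so we need W ≤ 16; but W = 17 > 16  ✗
(4) Z × U = 20 × 2 = 40  ✓
(5) W² + T² = 17² + 13² = 289 + 169 = 458  ✓
(6) X=10, U=2, T=13; 1 of them equals 13  ✓

No — constraint 3 is not satisfied.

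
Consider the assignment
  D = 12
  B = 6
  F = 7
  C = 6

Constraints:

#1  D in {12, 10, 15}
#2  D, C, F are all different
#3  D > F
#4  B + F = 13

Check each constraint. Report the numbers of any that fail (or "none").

#1 D = 12 is in {12, 10, 15}  OK
#2 values 12, 6, 7 are pairwise distinct  OK
#3 D = 12, F = 7; 12 > 7  OK
#4 B + F = 6 + 7 = 13  OK

None — every constraint holds.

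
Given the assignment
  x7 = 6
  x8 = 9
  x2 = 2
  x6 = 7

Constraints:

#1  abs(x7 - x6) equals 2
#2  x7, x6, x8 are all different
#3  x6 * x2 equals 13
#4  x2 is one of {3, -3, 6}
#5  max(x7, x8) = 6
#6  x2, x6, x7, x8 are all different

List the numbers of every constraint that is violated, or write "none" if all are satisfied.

#1 abs(6 - 7) = 1, not 2  ✗
#2 values 6, 7, 9 are pairwise distinct  ✓
#3 x6 * x2 = 7 * 2 = 14, not 13  ✗
#4 x2 = 2 is not in {3, -3, 6}  ✗
#5 max(6, 9) = 9, not 6  ✗
#6 values 2, 7, 6, 9 are pairwise distinct  ✓

Violated: 1, 3, 4, and 5.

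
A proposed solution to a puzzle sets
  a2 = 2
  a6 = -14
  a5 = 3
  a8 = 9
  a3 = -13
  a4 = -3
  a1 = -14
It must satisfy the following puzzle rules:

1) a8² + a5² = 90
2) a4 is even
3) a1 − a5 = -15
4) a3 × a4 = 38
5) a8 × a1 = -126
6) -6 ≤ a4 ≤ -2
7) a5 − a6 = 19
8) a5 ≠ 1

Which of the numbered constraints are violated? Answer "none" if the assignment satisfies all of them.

No — constraints 2, 3, 4, and 7 are not satisfied.

1) a8² + a5² = 9² + 3² = 81 + 9 = 90 — holds.
2) a4 = -3 is odd — fails.
3) a1 − a5 = -14 − 3 = -17, not -15 — fails.
4) a3 × a4 = -13 × (-3) = 39, not 38 — fails.
5) a8 × a1 = 9 × (-14) = -126 — holds.
6) a4 = -3 lies in [-6, -2] — holds.
7) a5 − a6 = 3 − (-14) = 17, not 19 — fails.
8) a5 = 3, and 3 ≠ 1 — holds.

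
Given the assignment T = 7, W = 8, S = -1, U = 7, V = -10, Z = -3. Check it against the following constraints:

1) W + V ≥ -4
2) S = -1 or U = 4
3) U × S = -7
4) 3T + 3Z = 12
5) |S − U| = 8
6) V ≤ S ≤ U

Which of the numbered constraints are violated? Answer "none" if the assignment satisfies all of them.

1) W + V = 8 + (-10) = -2; -2 ≥ -4 — OK.
2) S = -1 = -1 (first disjunct) — OK.
3) U × S = 7 × (-1) = -7 — OK.
4) 3T + 3Z = 3(7) + 3(-3) = 12 — OK.
5) |-1 − 7| = 8 — OK.
6) values -10 ≤ -1 ≤ 7 — OK.

No violations.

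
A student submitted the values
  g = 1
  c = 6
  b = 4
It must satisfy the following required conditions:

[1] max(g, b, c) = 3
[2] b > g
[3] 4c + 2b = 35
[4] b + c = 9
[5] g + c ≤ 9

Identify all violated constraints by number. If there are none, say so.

[1] max(1, 4, 6) = 6, not 3 — violated.
[2] b = 4, g = 1; 4 > 1 — OK.
[3] 4c + 2b = 4(6) + 2(4) = 32, not 35 — violated.
[4] b + c = 4 + 6 = 10, not 9 — violated.
[5] g + c = 1 + 6 = 7; 7 ≤ 9 — OK.

The assignment fails constraints 1, 3, 4.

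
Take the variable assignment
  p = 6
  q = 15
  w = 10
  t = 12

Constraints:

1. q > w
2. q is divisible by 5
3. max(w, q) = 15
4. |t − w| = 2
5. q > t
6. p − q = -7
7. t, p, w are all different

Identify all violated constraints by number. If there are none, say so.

1. q = 15, w = 10; 15 > 10 — satisfied.
2. 15 / 5 = 3, so 5 divides 15 — satisfied.
3. max(10, 15) = 15 — satisfied.
4. |12 − 10| = 2 — satisfied.
5. q = 15, t = 12; 15 > 12 — satisfied.
6. p − q = 6 − 15 = -9, not -7 — violated.
7. values 12, 6, 10 are pairwise distinct — satisfied.

The assignment fails constraint 6.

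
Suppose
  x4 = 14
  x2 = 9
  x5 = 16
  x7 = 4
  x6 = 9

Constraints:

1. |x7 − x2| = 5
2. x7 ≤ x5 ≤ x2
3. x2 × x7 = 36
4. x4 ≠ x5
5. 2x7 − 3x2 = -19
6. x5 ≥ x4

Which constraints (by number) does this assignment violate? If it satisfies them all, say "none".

Violated: 2.

1. |4 − 9| = 5 — holds.
2. values 4, 16, 9; x5 = 16 is not ≤ x2 = 9 — does not hold.
3. x2 × x7 = 9 × 4 = 36 — holds.
4. x4 = 14, x5 = 16; distinct — holds.
5. 2x7 − 3x2 = 2(4) − 3(9) = -19 — holds.
6. x5 = 16, x4 = 14; 16 ≥ 14 — holds.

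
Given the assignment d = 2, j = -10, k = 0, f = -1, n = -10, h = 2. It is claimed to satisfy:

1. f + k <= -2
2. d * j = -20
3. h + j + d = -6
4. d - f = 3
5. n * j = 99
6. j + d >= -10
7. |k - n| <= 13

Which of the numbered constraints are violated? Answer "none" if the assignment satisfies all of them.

No — constraints 1 and 5 are not satisfied.

1. f + k = -1 + 0 = -1; -1 > -2, bound -2 not met — fails.
2. d * j = 2 * (-10) = -20 — holds.
3. h + j + d = 2 + (-10) + 2 = -6 — holds.
4. d - f = 2 - (-1) = 3 — holds.
5. n * j = -10 * (-10) = 100, not 99 — fails.
6. j + d = -10 + 2 = -8; -8 ≥ -10 — holds.
7. |0 - (-10)| = 10; 10 ≤ 13 — holds.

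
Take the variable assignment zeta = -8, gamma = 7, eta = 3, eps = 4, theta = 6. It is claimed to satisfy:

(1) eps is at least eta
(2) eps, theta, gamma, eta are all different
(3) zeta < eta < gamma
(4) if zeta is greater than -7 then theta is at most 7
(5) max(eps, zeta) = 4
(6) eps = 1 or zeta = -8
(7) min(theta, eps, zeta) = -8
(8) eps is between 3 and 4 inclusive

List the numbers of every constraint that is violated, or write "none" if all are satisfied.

No violations.

(1) eps = 4, eta = 3; 4 ≥ 3  true
(2) values 4, 6, 7, 3 are pairwise distinct  true
(3) values -8 < 3 < 7  true
(4) zeta = -8, not > -7; antecedent false, conditional vacuously true  true
(5) max(4, -8) = 4  true
(6) eps = 4 ≠ 1, but zeta = -8 = -8 (second disjunct)  true
(7) min(6, 4, -8) = -8  true
(8) eps = 4 lies in [3, 4]  true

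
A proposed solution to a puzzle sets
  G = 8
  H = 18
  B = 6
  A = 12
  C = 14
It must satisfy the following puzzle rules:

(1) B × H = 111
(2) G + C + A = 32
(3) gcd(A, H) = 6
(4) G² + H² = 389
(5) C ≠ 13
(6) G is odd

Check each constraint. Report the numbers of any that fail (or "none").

(1) B × H = 6 × 18 = 108, not 111 — violated.
(2) G + C + A = 8 + 14 + 12 = 34, not 32 — violated.
(3) gcd(12, 18) = 6 — OK.
(4) G² + H² = 8² + 18² = 64 + 324 = 388, not 389 — violated.
(5) C = 14, and 14 ≠ 13 — OK.
(6) G = 8 is even — violated.

The assignment fails constraints 1, 2, 4, and 6.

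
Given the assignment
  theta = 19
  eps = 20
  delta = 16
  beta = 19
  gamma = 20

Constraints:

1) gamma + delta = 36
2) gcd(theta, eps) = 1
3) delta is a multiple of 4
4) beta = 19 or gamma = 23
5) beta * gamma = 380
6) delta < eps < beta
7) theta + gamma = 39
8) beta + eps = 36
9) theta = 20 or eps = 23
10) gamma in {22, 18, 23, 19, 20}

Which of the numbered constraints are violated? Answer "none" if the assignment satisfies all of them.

1) gamma + delta = 20 + 16 = 36 — OK.
2) gcd(19, 20) = 1 — OK.
3) 16 / 4 = 4, so 4 divides 16 — OK.
4) beta = 19 = 19 (first disjunct) — OK.
5) beta * gamma = 19 * 20 = 380 — OK.
6) values 16, 20, 19; eps = 20 is not < beta = 19 — violated.
7) theta + gamma = 19 + 20 = 39 — OK.
8) beta + eps = 19 + 20 = 39, not 36 — violated.
9) theta = 19 ≠ 20 and eps = 20 ≠ 23; both disjuncts false — violated.
10) gamma = 20 is in {22, 18, 23, 19, 20} — OK.

The assignment fails constraints 6, 8, 9.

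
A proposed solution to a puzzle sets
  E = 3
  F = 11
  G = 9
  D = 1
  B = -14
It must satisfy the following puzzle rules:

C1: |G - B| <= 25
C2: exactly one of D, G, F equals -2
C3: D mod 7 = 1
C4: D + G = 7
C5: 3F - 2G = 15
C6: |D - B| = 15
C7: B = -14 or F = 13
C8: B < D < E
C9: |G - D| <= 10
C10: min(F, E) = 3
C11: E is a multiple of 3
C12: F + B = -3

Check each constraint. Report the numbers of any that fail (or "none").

Constraints 2 and 4 are violated.

C1: |9 - (-14)| = 23; 23 ≤ 25  ✓
C2: D=1, G=9, F=11; 0 of them equal -2, not exactly one  ✗
C3: 1 mod 7 = 1  ✓
C4: D + G = 1 + 9 = 10, not 7  ✗
C5: 3F - 2G = 3(11) - 2(9) = 15  ✓
C6: |1 - (-14)| = 15  ✓
C7: B = -14 = -14 (first disjunct)  ✓
C8: values -14 < 1 < 3  ✓
C9: |9 - 1| = 8; 8 ≤ 10  ✓
C10: min(11, 3) = 3  ✓
C11: 3 / 3 = 1, so 3 divides 3  ✓
C12: F + B = 11 + (-14) = -3  ✓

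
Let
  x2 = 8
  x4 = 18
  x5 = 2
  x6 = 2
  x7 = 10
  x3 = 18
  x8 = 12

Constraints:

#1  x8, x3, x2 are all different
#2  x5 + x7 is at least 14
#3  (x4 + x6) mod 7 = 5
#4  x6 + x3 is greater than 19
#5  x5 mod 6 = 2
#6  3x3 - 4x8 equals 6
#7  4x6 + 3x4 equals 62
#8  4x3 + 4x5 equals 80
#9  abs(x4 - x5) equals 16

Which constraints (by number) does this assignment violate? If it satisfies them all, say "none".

#1 values 12, 18, 8 are pairwise distinct — OK.
#2 x5 + x7 = 2 + 10 = 12; 12 < 14, bound 14 not met — violated.
#3 x4 + x6 = 20; 20 mod 7 = 6, not 5 — violated.
#4 x6 + x3 = 2 + 18 = 20; 20 > 19 — OK.
#5 2 mod 6 = 2 — OK.
#6 3x3 - 4x8 = 3(18) - 4(12) = 6 — OK.
#7 4x6 + 3x4 = 4(2) + 3(18) = 62 — OK.
#8 4x3 + 4x5 = 4(18) + 4(2) = 80 — OK.
#9 abs(18 - 2) = 16 — OK.

No — constraints 2, 3 are not satisfied.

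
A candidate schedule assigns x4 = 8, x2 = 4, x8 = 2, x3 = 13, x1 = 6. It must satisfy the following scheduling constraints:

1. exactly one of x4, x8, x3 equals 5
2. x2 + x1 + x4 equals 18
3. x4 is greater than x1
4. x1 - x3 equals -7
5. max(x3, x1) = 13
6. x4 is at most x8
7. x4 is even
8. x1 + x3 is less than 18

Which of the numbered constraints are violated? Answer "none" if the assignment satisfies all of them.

1. x4=8, x8=2, x3=13; 0 of them equal 5, not exactly one  FAIL
2. x2 + x1 + x4 = 4 + 6 + 8 = 18  OK
3. x4 = 8, x1 = 6; 8 > 6  OK
4. x1 - x3 = 6 - 13 = -7  OK
5. max(13, 6) = 13  OK
6. x4 = 8, x8 = 2; 8 > 2 (want ≤)  FAIL
7. x4 = 8 is even  OK
8. x1 + x3 = 6 + 13 = 19; 19 ≥ 18, bound 18 not met  FAIL

Violated: 1, 6, 8.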